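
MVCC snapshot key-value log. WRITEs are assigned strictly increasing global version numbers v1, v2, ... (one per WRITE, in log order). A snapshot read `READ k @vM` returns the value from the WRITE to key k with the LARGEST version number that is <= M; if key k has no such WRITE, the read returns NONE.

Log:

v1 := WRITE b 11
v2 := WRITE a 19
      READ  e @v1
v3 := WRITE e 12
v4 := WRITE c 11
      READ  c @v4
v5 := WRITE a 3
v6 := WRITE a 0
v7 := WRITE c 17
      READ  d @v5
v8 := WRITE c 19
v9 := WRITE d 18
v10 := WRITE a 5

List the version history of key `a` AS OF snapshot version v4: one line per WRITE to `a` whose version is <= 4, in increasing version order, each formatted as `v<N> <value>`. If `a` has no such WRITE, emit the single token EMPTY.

Answer: v2 19

Derivation:
Scan writes for key=a with version <= 4:
  v1 WRITE b 11 -> skip
  v2 WRITE a 19 -> keep
  v3 WRITE e 12 -> skip
  v4 WRITE c 11 -> skip
  v5 WRITE a 3 -> drop (> snap)
  v6 WRITE a 0 -> drop (> snap)
  v7 WRITE c 17 -> skip
  v8 WRITE c 19 -> skip
  v9 WRITE d 18 -> skip
  v10 WRITE a 5 -> drop (> snap)
Collected: [(2, 19)]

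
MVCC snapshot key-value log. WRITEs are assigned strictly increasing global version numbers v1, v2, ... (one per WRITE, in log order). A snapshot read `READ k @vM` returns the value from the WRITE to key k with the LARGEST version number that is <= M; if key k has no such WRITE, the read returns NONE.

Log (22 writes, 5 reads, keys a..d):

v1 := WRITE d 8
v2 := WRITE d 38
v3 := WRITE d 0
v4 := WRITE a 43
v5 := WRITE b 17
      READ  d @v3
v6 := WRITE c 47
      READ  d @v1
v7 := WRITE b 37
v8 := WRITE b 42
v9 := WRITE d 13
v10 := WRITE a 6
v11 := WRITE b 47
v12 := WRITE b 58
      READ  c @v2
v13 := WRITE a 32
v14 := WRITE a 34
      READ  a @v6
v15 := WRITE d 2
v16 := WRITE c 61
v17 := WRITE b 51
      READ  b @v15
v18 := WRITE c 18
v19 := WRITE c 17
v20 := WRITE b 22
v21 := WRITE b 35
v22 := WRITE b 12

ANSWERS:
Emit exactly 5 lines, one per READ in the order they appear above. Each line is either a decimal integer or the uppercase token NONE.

Answer: 0
8
NONE
43
58

Derivation:
v1: WRITE d=8  (d history now [(1, 8)])
v2: WRITE d=38  (d history now [(1, 8), (2, 38)])
v3: WRITE d=0  (d history now [(1, 8), (2, 38), (3, 0)])
v4: WRITE a=43  (a history now [(4, 43)])
v5: WRITE b=17  (b history now [(5, 17)])
READ d @v3: history=[(1, 8), (2, 38), (3, 0)] -> pick v3 -> 0
v6: WRITE c=47  (c history now [(6, 47)])
READ d @v1: history=[(1, 8), (2, 38), (3, 0)] -> pick v1 -> 8
v7: WRITE b=37  (b history now [(5, 17), (7, 37)])
v8: WRITE b=42  (b history now [(5, 17), (7, 37), (8, 42)])
v9: WRITE d=13  (d history now [(1, 8), (2, 38), (3, 0), (9, 13)])
v10: WRITE a=6  (a history now [(4, 43), (10, 6)])
v11: WRITE b=47  (b history now [(5, 17), (7, 37), (8, 42), (11, 47)])
v12: WRITE b=58  (b history now [(5, 17), (7, 37), (8, 42), (11, 47), (12, 58)])
READ c @v2: history=[(6, 47)] -> no version <= 2 -> NONE
v13: WRITE a=32  (a history now [(4, 43), (10, 6), (13, 32)])
v14: WRITE a=34  (a history now [(4, 43), (10, 6), (13, 32), (14, 34)])
READ a @v6: history=[(4, 43), (10, 6), (13, 32), (14, 34)] -> pick v4 -> 43
v15: WRITE d=2  (d history now [(1, 8), (2, 38), (3, 0), (9, 13), (15, 2)])
v16: WRITE c=61  (c history now [(6, 47), (16, 61)])
v17: WRITE b=51  (b history now [(5, 17), (7, 37), (8, 42), (11, 47), (12, 58), (17, 51)])
READ b @v15: history=[(5, 17), (7, 37), (8, 42), (11, 47), (12, 58), (17, 51)] -> pick v12 -> 58
v18: WRITE c=18  (c history now [(6, 47), (16, 61), (18, 18)])
v19: WRITE c=17  (c history now [(6, 47), (16, 61), (18, 18), (19, 17)])
v20: WRITE b=22  (b history now [(5, 17), (7, 37), (8, 42), (11, 47), (12, 58), (17, 51), (20, 22)])
v21: WRITE b=35  (b history now [(5, 17), (7, 37), (8, 42), (11, 47), (12, 58), (17, 51), (20, 22), (21, 35)])
v22: WRITE b=12  (b history now [(5, 17), (7, 37), (8, 42), (11, 47), (12, 58), (17, 51), (20, 22), (21, 35), (22, 12)])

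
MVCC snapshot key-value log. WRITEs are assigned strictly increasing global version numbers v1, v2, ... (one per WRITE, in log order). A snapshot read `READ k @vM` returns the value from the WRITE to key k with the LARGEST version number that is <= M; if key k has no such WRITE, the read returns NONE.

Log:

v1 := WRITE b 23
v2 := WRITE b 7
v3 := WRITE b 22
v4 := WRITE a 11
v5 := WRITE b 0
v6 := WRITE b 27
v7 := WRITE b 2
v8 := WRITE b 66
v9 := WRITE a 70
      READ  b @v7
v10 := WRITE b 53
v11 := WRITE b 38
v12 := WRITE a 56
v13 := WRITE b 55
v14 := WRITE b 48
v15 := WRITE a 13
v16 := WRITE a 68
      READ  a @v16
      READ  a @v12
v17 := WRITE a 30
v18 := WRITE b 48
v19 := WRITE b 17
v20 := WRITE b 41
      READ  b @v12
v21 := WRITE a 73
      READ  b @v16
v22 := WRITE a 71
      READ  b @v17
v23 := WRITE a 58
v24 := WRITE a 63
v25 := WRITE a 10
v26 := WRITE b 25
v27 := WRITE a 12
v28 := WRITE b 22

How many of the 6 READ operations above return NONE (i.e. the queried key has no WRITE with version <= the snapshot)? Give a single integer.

Answer: 0

Derivation:
v1: WRITE b=23  (b history now [(1, 23)])
v2: WRITE b=7  (b history now [(1, 23), (2, 7)])
v3: WRITE b=22  (b history now [(1, 23), (2, 7), (3, 22)])
v4: WRITE a=11  (a history now [(4, 11)])
v5: WRITE b=0  (b history now [(1, 23), (2, 7), (3, 22), (5, 0)])
v6: WRITE b=27  (b history now [(1, 23), (2, 7), (3, 22), (5, 0), (6, 27)])
v7: WRITE b=2  (b history now [(1, 23), (2, 7), (3, 22), (5, 0), (6, 27), (7, 2)])
v8: WRITE b=66  (b history now [(1, 23), (2, 7), (3, 22), (5, 0), (6, 27), (7, 2), (8, 66)])
v9: WRITE a=70  (a history now [(4, 11), (9, 70)])
READ b @v7: history=[(1, 23), (2, 7), (3, 22), (5, 0), (6, 27), (7, 2), (8, 66)] -> pick v7 -> 2
v10: WRITE b=53  (b history now [(1, 23), (2, 7), (3, 22), (5, 0), (6, 27), (7, 2), (8, 66), (10, 53)])
v11: WRITE b=38  (b history now [(1, 23), (2, 7), (3, 22), (5, 0), (6, 27), (7, 2), (8, 66), (10, 53), (11, 38)])
v12: WRITE a=56  (a history now [(4, 11), (9, 70), (12, 56)])
v13: WRITE b=55  (b history now [(1, 23), (2, 7), (3, 22), (5, 0), (6, 27), (7, 2), (8, 66), (10, 53), (11, 38), (13, 55)])
v14: WRITE b=48  (b history now [(1, 23), (2, 7), (3, 22), (5, 0), (6, 27), (7, 2), (8, 66), (10, 53), (11, 38), (13, 55), (14, 48)])
v15: WRITE a=13  (a history now [(4, 11), (9, 70), (12, 56), (15, 13)])
v16: WRITE a=68  (a history now [(4, 11), (9, 70), (12, 56), (15, 13), (16, 68)])
READ a @v16: history=[(4, 11), (9, 70), (12, 56), (15, 13), (16, 68)] -> pick v16 -> 68
READ a @v12: history=[(4, 11), (9, 70), (12, 56), (15, 13), (16, 68)] -> pick v12 -> 56
v17: WRITE a=30  (a history now [(4, 11), (9, 70), (12, 56), (15, 13), (16, 68), (17, 30)])
v18: WRITE b=48  (b history now [(1, 23), (2, 7), (3, 22), (5, 0), (6, 27), (7, 2), (8, 66), (10, 53), (11, 38), (13, 55), (14, 48), (18, 48)])
v19: WRITE b=17  (b history now [(1, 23), (2, 7), (3, 22), (5, 0), (6, 27), (7, 2), (8, 66), (10, 53), (11, 38), (13, 55), (14, 48), (18, 48), (19, 17)])
v20: WRITE b=41  (b history now [(1, 23), (2, 7), (3, 22), (5, 0), (6, 27), (7, 2), (8, 66), (10, 53), (11, 38), (13, 55), (14, 48), (18, 48), (19, 17), (20, 41)])
READ b @v12: history=[(1, 23), (2, 7), (3, 22), (5, 0), (6, 27), (7, 2), (8, 66), (10, 53), (11, 38), (13, 55), (14, 48), (18, 48), (19, 17), (20, 41)] -> pick v11 -> 38
v21: WRITE a=73  (a history now [(4, 11), (9, 70), (12, 56), (15, 13), (16, 68), (17, 30), (21, 73)])
READ b @v16: history=[(1, 23), (2, 7), (3, 22), (5, 0), (6, 27), (7, 2), (8, 66), (10, 53), (11, 38), (13, 55), (14, 48), (18, 48), (19, 17), (20, 41)] -> pick v14 -> 48
v22: WRITE a=71  (a history now [(4, 11), (9, 70), (12, 56), (15, 13), (16, 68), (17, 30), (21, 73), (22, 71)])
READ b @v17: history=[(1, 23), (2, 7), (3, 22), (5, 0), (6, 27), (7, 2), (8, 66), (10, 53), (11, 38), (13, 55), (14, 48), (18, 48), (19, 17), (20, 41)] -> pick v14 -> 48
v23: WRITE a=58  (a history now [(4, 11), (9, 70), (12, 56), (15, 13), (16, 68), (17, 30), (21, 73), (22, 71), (23, 58)])
v24: WRITE a=63  (a history now [(4, 11), (9, 70), (12, 56), (15, 13), (16, 68), (17, 30), (21, 73), (22, 71), (23, 58), (24, 63)])
v25: WRITE a=10  (a history now [(4, 11), (9, 70), (12, 56), (15, 13), (16, 68), (17, 30), (21, 73), (22, 71), (23, 58), (24, 63), (25, 10)])
v26: WRITE b=25  (b history now [(1, 23), (2, 7), (3, 22), (5, 0), (6, 27), (7, 2), (8, 66), (10, 53), (11, 38), (13, 55), (14, 48), (18, 48), (19, 17), (20, 41), (26, 25)])
v27: WRITE a=12  (a history now [(4, 11), (9, 70), (12, 56), (15, 13), (16, 68), (17, 30), (21, 73), (22, 71), (23, 58), (24, 63), (25, 10), (27, 12)])
v28: WRITE b=22  (b history now [(1, 23), (2, 7), (3, 22), (5, 0), (6, 27), (7, 2), (8, 66), (10, 53), (11, 38), (13, 55), (14, 48), (18, 48), (19, 17), (20, 41), (26, 25), (28, 22)])
Read results in order: ['2', '68', '56', '38', '48', '48']
NONE count = 0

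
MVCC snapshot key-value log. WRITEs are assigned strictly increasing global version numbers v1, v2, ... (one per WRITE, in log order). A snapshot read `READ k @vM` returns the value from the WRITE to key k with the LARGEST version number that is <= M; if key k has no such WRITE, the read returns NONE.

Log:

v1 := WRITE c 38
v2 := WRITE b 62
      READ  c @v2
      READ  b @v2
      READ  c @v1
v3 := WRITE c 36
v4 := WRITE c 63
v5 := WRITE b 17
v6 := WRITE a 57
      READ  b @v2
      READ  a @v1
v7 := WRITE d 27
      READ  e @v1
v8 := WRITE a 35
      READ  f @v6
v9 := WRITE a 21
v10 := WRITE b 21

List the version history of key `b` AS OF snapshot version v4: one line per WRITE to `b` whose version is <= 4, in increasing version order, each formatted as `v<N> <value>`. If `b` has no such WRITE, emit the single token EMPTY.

Answer: v2 62

Derivation:
Scan writes for key=b with version <= 4:
  v1 WRITE c 38 -> skip
  v2 WRITE b 62 -> keep
  v3 WRITE c 36 -> skip
  v4 WRITE c 63 -> skip
  v5 WRITE b 17 -> drop (> snap)
  v6 WRITE a 57 -> skip
  v7 WRITE d 27 -> skip
  v8 WRITE a 35 -> skip
  v9 WRITE a 21 -> skip
  v10 WRITE b 21 -> drop (> snap)
Collected: [(2, 62)]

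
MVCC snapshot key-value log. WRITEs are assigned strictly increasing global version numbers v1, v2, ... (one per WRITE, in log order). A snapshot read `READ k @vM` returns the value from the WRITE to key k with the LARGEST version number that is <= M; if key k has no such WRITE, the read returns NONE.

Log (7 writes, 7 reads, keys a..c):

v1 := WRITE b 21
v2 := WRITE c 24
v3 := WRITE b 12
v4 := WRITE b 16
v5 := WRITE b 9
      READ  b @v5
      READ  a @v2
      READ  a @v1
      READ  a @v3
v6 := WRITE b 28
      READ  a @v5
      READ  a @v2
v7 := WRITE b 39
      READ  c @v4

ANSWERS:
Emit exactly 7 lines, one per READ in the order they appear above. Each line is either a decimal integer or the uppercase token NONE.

Answer: 9
NONE
NONE
NONE
NONE
NONE
24

Derivation:
v1: WRITE b=21  (b history now [(1, 21)])
v2: WRITE c=24  (c history now [(2, 24)])
v3: WRITE b=12  (b history now [(1, 21), (3, 12)])
v4: WRITE b=16  (b history now [(1, 21), (3, 12), (4, 16)])
v5: WRITE b=9  (b history now [(1, 21), (3, 12), (4, 16), (5, 9)])
READ b @v5: history=[(1, 21), (3, 12), (4, 16), (5, 9)] -> pick v5 -> 9
READ a @v2: history=[] -> no version <= 2 -> NONE
READ a @v1: history=[] -> no version <= 1 -> NONE
READ a @v3: history=[] -> no version <= 3 -> NONE
v6: WRITE b=28  (b history now [(1, 21), (3, 12), (4, 16), (5, 9), (6, 28)])
READ a @v5: history=[] -> no version <= 5 -> NONE
READ a @v2: history=[] -> no version <= 2 -> NONE
v7: WRITE b=39  (b history now [(1, 21), (3, 12), (4, 16), (5, 9), (6, 28), (7, 39)])
READ c @v4: history=[(2, 24)] -> pick v2 -> 24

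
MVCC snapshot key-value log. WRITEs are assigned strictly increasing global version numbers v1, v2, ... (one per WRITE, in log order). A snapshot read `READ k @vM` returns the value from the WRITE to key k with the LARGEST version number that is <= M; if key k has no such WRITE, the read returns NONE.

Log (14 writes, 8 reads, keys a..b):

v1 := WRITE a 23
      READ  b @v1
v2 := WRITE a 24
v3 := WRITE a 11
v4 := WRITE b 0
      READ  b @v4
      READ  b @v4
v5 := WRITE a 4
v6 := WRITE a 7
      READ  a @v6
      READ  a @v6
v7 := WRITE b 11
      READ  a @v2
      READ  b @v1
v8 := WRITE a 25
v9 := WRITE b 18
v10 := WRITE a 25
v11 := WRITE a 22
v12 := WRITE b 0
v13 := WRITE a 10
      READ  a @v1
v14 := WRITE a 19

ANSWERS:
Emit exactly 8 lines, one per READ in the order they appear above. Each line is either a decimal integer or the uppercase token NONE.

v1: WRITE a=23  (a history now [(1, 23)])
READ b @v1: history=[] -> no version <= 1 -> NONE
v2: WRITE a=24  (a history now [(1, 23), (2, 24)])
v3: WRITE a=11  (a history now [(1, 23), (2, 24), (3, 11)])
v4: WRITE b=0  (b history now [(4, 0)])
READ b @v4: history=[(4, 0)] -> pick v4 -> 0
READ b @v4: history=[(4, 0)] -> pick v4 -> 0
v5: WRITE a=4  (a history now [(1, 23), (2, 24), (3, 11), (5, 4)])
v6: WRITE a=7  (a history now [(1, 23), (2, 24), (3, 11), (5, 4), (6, 7)])
READ a @v6: history=[(1, 23), (2, 24), (3, 11), (5, 4), (6, 7)] -> pick v6 -> 7
READ a @v6: history=[(1, 23), (2, 24), (3, 11), (5, 4), (6, 7)] -> pick v6 -> 7
v7: WRITE b=11  (b history now [(4, 0), (7, 11)])
READ a @v2: history=[(1, 23), (2, 24), (3, 11), (5, 4), (6, 7)] -> pick v2 -> 24
READ b @v1: history=[(4, 0), (7, 11)] -> no version <= 1 -> NONE
v8: WRITE a=25  (a history now [(1, 23), (2, 24), (3, 11), (5, 4), (6, 7), (8, 25)])
v9: WRITE b=18  (b history now [(4, 0), (7, 11), (9, 18)])
v10: WRITE a=25  (a history now [(1, 23), (2, 24), (3, 11), (5, 4), (6, 7), (8, 25), (10, 25)])
v11: WRITE a=22  (a history now [(1, 23), (2, 24), (3, 11), (5, 4), (6, 7), (8, 25), (10, 25), (11, 22)])
v12: WRITE b=0  (b history now [(4, 0), (7, 11), (9, 18), (12, 0)])
v13: WRITE a=10  (a history now [(1, 23), (2, 24), (3, 11), (5, 4), (6, 7), (8, 25), (10, 25), (11, 22), (13, 10)])
READ a @v1: history=[(1, 23), (2, 24), (3, 11), (5, 4), (6, 7), (8, 25), (10, 25), (11, 22), (13, 10)] -> pick v1 -> 23
v14: WRITE a=19  (a history now [(1, 23), (2, 24), (3, 11), (5, 4), (6, 7), (8, 25), (10, 25), (11, 22), (13, 10), (14, 19)])

Answer: NONE
0
0
7
7
24
NONE
23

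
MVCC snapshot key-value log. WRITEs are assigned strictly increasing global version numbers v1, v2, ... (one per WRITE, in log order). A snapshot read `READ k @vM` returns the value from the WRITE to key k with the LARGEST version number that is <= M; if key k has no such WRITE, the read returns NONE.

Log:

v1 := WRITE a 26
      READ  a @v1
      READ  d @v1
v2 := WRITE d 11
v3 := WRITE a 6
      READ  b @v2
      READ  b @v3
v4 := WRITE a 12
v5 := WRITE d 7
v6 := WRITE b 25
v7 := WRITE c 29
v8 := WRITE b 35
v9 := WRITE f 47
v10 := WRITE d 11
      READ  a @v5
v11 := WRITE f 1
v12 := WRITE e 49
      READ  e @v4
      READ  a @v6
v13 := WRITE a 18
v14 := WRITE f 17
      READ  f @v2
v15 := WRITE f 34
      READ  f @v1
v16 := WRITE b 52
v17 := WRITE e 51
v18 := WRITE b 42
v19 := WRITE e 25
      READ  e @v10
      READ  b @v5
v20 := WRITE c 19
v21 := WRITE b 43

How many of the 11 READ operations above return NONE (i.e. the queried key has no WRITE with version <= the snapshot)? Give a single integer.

v1: WRITE a=26  (a history now [(1, 26)])
READ a @v1: history=[(1, 26)] -> pick v1 -> 26
READ d @v1: history=[] -> no version <= 1 -> NONE
v2: WRITE d=11  (d history now [(2, 11)])
v3: WRITE a=6  (a history now [(1, 26), (3, 6)])
READ b @v2: history=[] -> no version <= 2 -> NONE
READ b @v3: history=[] -> no version <= 3 -> NONE
v4: WRITE a=12  (a history now [(1, 26), (3, 6), (4, 12)])
v5: WRITE d=7  (d history now [(2, 11), (5, 7)])
v6: WRITE b=25  (b history now [(6, 25)])
v7: WRITE c=29  (c history now [(7, 29)])
v8: WRITE b=35  (b history now [(6, 25), (8, 35)])
v9: WRITE f=47  (f history now [(9, 47)])
v10: WRITE d=11  (d history now [(2, 11), (5, 7), (10, 11)])
READ a @v5: history=[(1, 26), (3, 6), (4, 12)] -> pick v4 -> 12
v11: WRITE f=1  (f history now [(9, 47), (11, 1)])
v12: WRITE e=49  (e history now [(12, 49)])
READ e @v4: history=[(12, 49)] -> no version <= 4 -> NONE
READ a @v6: history=[(1, 26), (3, 6), (4, 12)] -> pick v4 -> 12
v13: WRITE a=18  (a history now [(1, 26), (3, 6), (4, 12), (13, 18)])
v14: WRITE f=17  (f history now [(9, 47), (11, 1), (14, 17)])
READ f @v2: history=[(9, 47), (11, 1), (14, 17)] -> no version <= 2 -> NONE
v15: WRITE f=34  (f history now [(9, 47), (11, 1), (14, 17), (15, 34)])
READ f @v1: history=[(9, 47), (11, 1), (14, 17), (15, 34)] -> no version <= 1 -> NONE
v16: WRITE b=52  (b history now [(6, 25), (8, 35), (16, 52)])
v17: WRITE e=51  (e history now [(12, 49), (17, 51)])
v18: WRITE b=42  (b history now [(6, 25), (8, 35), (16, 52), (18, 42)])
v19: WRITE e=25  (e history now [(12, 49), (17, 51), (19, 25)])
READ e @v10: history=[(12, 49), (17, 51), (19, 25)] -> no version <= 10 -> NONE
READ b @v5: history=[(6, 25), (8, 35), (16, 52), (18, 42)] -> no version <= 5 -> NONE
v20: WRITE c=19  (c history now [(7, 29), (20, 19)])
v21: WRITE b=43  (b history now [(6, 25), (8, 35), (16, 52), (18, 42), (21, 43)])
Read results in order: ['26', 'NONE', 'NONE', 'NONE', '12', 'NONE', '12', 'NONE', 'NONE', 'NONE', 'NONE']
NONE count = 8

Answer: 8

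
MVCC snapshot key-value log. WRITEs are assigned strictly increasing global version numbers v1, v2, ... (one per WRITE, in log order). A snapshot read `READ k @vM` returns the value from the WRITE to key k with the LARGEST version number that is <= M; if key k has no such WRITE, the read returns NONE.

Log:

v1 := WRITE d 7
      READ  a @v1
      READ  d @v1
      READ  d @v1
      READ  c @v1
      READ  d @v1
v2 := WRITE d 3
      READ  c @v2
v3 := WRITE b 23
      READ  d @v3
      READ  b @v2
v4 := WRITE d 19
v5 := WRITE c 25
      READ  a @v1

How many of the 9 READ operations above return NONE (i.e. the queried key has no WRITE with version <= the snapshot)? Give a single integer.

v1: WRITE d=7  (d history now [(1, 7)])
READ a @v1: history=[] -> no version <= 1 -> NONE
READ d @v1: history=[(1, 7)] -> pick v1 -> 7
READ d @v1: history=[(1, 7)] -> pick v1 -> 7
READ c @v1: history=[] -> no version <= 1 -> NONE
READ d @v1: history=[(1, 7)] -> pick v1 -> 7
v2: WRITE d=3  (d history now [(1, 7), (2, 3)])
READ c @v2: history=[] -> no version <= 2 -> NONE
v3: WRITE b=23  (b history now [(3, 23)])
READ d @v3: history=[(1, 7), (2, 3)] -> pick v2 -> 3
READ b @v2: history=[(3, 23)] -> no version <= 2 -> NONE
v4: WRITE d=19  (d history now [(1, 7), (2, 3), (4, 19)])
v5: WRITE c=25  (c history now [(5, 25)])
READ a @v1: history=[] -> no version <= 1 -> NONE
Read results in order: ['NONE', '7', '7', 'NONE', '7', 'NONE', '3', 'NONE', 'NONE']
NONE count = 5

Answer: 5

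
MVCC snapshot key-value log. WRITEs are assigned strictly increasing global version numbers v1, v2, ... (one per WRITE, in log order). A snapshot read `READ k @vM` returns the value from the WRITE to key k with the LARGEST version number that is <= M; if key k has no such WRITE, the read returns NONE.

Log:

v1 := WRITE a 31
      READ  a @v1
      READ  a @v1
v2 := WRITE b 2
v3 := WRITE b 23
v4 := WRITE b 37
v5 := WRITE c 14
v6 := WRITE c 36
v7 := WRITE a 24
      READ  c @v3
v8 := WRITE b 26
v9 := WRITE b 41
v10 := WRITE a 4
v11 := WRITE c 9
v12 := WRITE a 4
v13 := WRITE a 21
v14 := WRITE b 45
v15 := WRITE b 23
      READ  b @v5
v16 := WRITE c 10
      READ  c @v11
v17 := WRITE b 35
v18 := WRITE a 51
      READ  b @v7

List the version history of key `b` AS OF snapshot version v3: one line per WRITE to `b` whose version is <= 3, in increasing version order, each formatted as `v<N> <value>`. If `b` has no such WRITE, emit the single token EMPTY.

Scan writes for key=b with version <= 3:
  v1 WRITE a 31 -> skip
  v2 WRITE b 2 -> keep
  v3 WRITE b 23 -> keep
  v4 WRITE b 37 -> drop (> snap)
  v5 WRITE c 14 -> skip
  v6 WRITE c 36 -> skip
  v7 WRITE a 24 -> skip
  v8 WRITE b 26 -> drop (> snap)
  v9 WRITE b 41 -> drop (> snap)
  v10 WRITE a 4 -> skip
  v11 WRITE c 9 -> skip
  v12 WRITE a 4 -> skip
  v13 WRITE a 21 -> skip
  v14 WRITE b 45 -> drop (> snap)
  v15 WRITE b 23 -> drop (> snap)
  v16 WRITE c 10 -> skip
  v17 WRITE b 35 -> drop (> snap)
  v18 WRITE a 51 -> skip
Collected: [(2, 2), (3, 23)]

Answer: v2 2
v3 23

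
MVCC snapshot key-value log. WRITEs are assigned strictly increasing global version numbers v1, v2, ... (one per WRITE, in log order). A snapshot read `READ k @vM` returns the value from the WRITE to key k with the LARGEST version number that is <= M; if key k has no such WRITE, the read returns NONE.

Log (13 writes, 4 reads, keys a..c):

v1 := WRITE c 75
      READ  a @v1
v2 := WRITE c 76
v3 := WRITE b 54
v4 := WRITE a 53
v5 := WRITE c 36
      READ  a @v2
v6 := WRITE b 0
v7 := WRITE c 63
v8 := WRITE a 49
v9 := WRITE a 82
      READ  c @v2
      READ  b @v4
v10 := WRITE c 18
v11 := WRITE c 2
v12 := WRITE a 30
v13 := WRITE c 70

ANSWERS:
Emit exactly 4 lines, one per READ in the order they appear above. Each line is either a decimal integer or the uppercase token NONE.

Answer: NONE
NONE
76
54

Derivation:
v1: WRITE c=75  (c history now [(1, 75)])
READ a @v1: history=[] -> no version <= 1 -> NONE
v2: WRITE c=76  (c history now [(1, 75), (2, 76)])
v3: WRITE b=54  (b history now [(3, 54)])
v4: WRITE a=53  (a history now [(4, 53)])
v5: WRITE c=36  (c history now [(1, 75), (2, 76), (5, 36)])
READ a @v2: history=[(4, 53)] -> no version <= 2 -> NONE
v6: WRITE b=0  (b history now [(3, 54), (6, 0)])
v7: WRITE c=63  (c history now [(1, 75), (2, 76), (5, 36), (7, 63)])
v8: WRITE a=49  (a history now [(4, 53), (8, 49)])
v9: WRITE a=82  (a history now [(4, 53), (8, 49), (9, 82)])
READ c @v2: history=[(1, 75), (2, 76), (5, 36), (7, 63)] -> pick v2 -> 76
READ b @v4: history=[(3, 54), (6, 0)] -> pick v3 -> 54
v10: WRITE c=18  (c history now [(1, 75), (2, 76), (5, 36), (7, 63), (10, 18)])
v11: WRITE c=2  (c history now [(1, 75), (2, 76), (5, 36), (7, 63), (10, 18), (11, 2)])
v12: WRITE a=30  (a history now [(4, 53), (8, 49), (9, 82), (12, 30)])
v13: WRITE c=70  (c history now [(1, 75), (2, 76), (5, 36), (7, 63), (10, 18), (11, 2), (13, 70)])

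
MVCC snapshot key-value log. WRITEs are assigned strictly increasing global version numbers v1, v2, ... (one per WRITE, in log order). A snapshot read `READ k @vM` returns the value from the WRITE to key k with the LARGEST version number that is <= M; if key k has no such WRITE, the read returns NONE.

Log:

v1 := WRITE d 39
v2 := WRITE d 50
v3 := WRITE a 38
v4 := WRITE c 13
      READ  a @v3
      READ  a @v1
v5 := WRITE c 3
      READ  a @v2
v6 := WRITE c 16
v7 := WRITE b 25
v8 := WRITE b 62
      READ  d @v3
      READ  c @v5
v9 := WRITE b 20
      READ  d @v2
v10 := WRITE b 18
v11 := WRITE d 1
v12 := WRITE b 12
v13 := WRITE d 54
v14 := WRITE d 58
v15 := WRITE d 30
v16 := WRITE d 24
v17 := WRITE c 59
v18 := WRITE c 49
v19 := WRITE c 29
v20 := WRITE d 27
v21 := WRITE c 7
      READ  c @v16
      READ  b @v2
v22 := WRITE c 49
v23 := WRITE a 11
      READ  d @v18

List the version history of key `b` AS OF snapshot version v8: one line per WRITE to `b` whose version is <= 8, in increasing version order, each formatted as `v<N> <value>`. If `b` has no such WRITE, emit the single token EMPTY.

Scan writes for key=b with version <= 8:
  v1 WRITE d 39 -> skip
  v2 WRITE d 50 -> skip
  v3 WRITE a 38 -> skip
  v4 WRITE c 13 -> skip
  v5 WRITE c 3 -> skip
  v6 WRITE c 16 -> skip
  v7 WRITE b 25 -> keep
  v8 WRITE b 62 -> keep
  v9 WRITE b 20 -> drop (> snap)
  v10 WRITE b 18 -> drop (> snap)
  v11 WRITE d 1 -> skip
  v12 WRITE b 12 -> drop (> snap)
  v13 WRITE d 54 -> skip
  v14 WRITE d 58 -> skip
  v15 WRITE d 30 -> skip
  v16 WRITE d 24 -> skip
  v17 WRITE c 59 -> skip
  v18 WRITE c 49 -> skip
  v19 WRITE c 29 -> skip
  v20 WRITE d 27 -> skip
  v21 WRITE c 7 -> skip
  v22 WRITE c 49 -> skip
  v23 WRITE a 11 -> skip
Collected: [(7, 25), (8, 62)]

Answer: v7 25
v8 62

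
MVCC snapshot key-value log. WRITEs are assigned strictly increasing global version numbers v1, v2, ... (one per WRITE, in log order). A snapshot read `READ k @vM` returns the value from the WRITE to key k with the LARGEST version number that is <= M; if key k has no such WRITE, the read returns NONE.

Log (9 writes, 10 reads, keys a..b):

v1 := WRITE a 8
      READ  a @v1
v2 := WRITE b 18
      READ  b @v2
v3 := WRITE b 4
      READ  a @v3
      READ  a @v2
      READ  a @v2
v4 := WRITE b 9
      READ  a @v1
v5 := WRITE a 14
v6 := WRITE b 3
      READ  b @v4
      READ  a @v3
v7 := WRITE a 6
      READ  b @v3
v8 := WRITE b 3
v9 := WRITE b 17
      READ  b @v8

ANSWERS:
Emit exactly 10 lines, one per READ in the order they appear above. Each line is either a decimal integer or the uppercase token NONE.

Answer: 8
18
8
8
8
8
9
8
4
3

Derivation:
v1: WRITE a=8  (a history now [(1, 8)])
READ a @v1: history=[(1, 8)] -> pick v1 -> 8
v2: WRITE b=18  (b history now [(2, 18)])
READ b @v2: history=[(2, 18)] -> pick v2 -> 18
v3: WRITE b=4  (b history now [(2, 18), (3, 4)])
READ a @v3: history=[(1, 8)] -> pick v1 -> 8
READ a @v2: history=[(1, 8)] -> pick v1 -> 8
READ a @v2: history=[(1, 8)] -> pick v1 -> 8
v4: WRITE b=9  (b history now [(2, 18), (3, 4), (4, 9)])
READ a @v1: history=[(1, 8)] -> pick v1 -> 8
v5: WRITE a=14  (a history now [(1, 8), (5, 14)])
v6: WRITE b=3  (b history now [(2, 18), (3, 4), (4, 9), (6, 3)])
READ b @v4: history=[(2, 18), (3, 4), (4, 9), (6, 3)] -> pick v4 -> 9
READ a @v3: history=[(1, 8), (5, 14)] -> pick v1 -> 8
v7: WRITE a=6  (a history now [(1, 8), (5, 14), (7, 6)])
READ b @v3: history=[(2, 18), (3, 4), (4, 9), (6, 3)] -> pick v3 -> 4
v8: WRITE b=3  (b history now [(2, 18), (3, 4), (4, 9), (6, 3), (8, 3)])
v9: WRITE b=17  (b history now [(2, 18), (3, 4), (4, 9), (6, 3), (8, 3), (9, 17)])
READ b @v8: history=[(2, 18), (3, 4), (4, 9), (6, 3), (8, 3), (9, 17)] -> pick v8 -> 3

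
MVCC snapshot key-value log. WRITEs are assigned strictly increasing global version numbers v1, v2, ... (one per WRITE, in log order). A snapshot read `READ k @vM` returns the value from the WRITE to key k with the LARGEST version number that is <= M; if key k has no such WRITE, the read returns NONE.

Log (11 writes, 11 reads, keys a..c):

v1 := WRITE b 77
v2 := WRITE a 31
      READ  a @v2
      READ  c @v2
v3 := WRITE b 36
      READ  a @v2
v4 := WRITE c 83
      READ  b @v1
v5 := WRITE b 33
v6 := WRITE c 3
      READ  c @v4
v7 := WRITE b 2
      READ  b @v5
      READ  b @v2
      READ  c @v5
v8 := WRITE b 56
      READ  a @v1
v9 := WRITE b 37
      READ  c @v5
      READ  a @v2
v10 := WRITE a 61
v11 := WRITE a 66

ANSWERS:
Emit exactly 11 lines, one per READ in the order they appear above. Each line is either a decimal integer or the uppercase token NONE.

v1: WRITE b=77  (b history now [(1, 77)])
v2: WRITE a=31  (a history now [(2, 31)])
READ a @v2: history=[(2, 31)] -> pick v2 -> 31
READ c @v2: history=[] -> no version <= 2 -> NONE
v3: WRITE b=36  (b history now [(1, 77), (3, 36)])
READ a @v2: history=[(2, 31)] -> pick v2 -> 31
v4: WRITE c=83  (c history now [(4, 83)])
READ b @v1: history=[(1, 77), (3, 36)] -> pick v1 -> 77
v5: WRITE b=33  (b history now [(1, 77), (3, 36), (5, 33)])
v6: WRITE c=3  (c history now [(4, 83), (6, 3)])
READ c @v4: history=[(4, 83), (6, 3)] -> pick v4 -> 83
v7: WRITE b=2  (b history now [(1, 77), (3, 36), (5, 33), (7, 2)])
READ b @v5: history=[(1, 77), (3, 36), (5, 33), (7, 2)] -> pick v5 -> 33
READ b @v2: history=[(1, 77), (3, 36), (5, 33), (7, 2)] -> pick v1 -> 77
READ c @v5: history=[(4, 83), (6, 3)] -> pick v4 -> 83
v8: WRITE b=56  (b history now [(1, 77), (3, 36), (5, 33), (7, 2), (8, 56)])
READ a @v1: history=[(2, 31)] -> no version <= 1 -> NONE
v9: WRITE b=37  (b history now [(1, 77), (3, 36), (5, 33), (7, 2), (8, 56), (9, 37)])
READ c @v5: history=[(4, 83), (6, 3)] -> pick v4 -> 83
READ a @v2: history=[(2, 31)] -> pick v2 -> 31
v10: WRITE a=61  (a history now [(2, 31), (10, 61)])
v11: WRITE a=66  (a history now [(2, 31), (10, 61), (11, 66)])

Answer: 31
NONE
31
77
83
33
77
83
NONE
83
31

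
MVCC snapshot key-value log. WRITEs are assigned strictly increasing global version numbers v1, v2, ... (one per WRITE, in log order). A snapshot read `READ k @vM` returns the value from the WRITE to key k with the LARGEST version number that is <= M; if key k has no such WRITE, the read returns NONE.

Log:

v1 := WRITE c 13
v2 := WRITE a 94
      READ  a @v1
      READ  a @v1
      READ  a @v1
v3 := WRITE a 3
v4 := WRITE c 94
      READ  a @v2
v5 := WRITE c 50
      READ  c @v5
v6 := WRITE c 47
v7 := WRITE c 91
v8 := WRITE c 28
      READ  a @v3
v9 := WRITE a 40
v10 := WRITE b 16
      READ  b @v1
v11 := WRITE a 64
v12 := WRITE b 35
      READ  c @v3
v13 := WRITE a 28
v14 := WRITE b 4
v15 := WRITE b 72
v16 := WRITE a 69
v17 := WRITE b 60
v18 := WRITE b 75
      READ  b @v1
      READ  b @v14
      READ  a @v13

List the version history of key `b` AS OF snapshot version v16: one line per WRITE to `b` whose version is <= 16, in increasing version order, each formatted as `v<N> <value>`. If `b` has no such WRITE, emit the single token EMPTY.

Scan writes for key=b with version <= 16:
  v1 WRITE c 13 -> skip
  v2 WRITE a 94 -> skip
  v3 WRITE a 3 -> skip
  v4 WRITE c 94 -> skip
  v5 WRITE c 50 -> skip
  v6 WRITE c 47 -> skip
  v7 WRITE c 91 -> skip
  v8 WRITE c 28 -> skip
  v9 WRITE a 40 -> skip
  v10 WRITE b 16 -> keep
  v11 WRITE a 64 -> skip
  v12 WRITE b 35 -> keep
  v13 WRITE a 28 -> skip
  v14 WRITE b 4 -> keep
  v15 WRITE b 72 -> keep
  v16 WRITE a 69 -> skip
  v17 WRITE b 60 -> drop (> snap)
  v18 WRITE b 75 -> drop (> snap)
Collected: [(10, 16), (12, 35), (14, 4), (15, 72)]

Answer: v10 16
v12 35
v14 4
v15 72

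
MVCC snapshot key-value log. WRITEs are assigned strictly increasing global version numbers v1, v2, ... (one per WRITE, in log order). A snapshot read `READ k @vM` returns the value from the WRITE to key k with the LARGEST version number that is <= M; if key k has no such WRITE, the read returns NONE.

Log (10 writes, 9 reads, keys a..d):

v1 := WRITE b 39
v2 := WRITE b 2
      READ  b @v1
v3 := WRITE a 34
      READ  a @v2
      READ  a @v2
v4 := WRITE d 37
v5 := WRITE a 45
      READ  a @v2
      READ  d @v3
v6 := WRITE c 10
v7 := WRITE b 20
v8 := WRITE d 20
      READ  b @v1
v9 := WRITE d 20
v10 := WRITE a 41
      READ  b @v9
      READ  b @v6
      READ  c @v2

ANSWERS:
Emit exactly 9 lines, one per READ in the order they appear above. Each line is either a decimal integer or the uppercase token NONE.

v1: WRITE b=39  (b history now [(1, 39)])
v2: WRITE b=2  (b history now [(1, 39), (2, 2)])
READ b @v1: history=[(1, 39), (2, 2)] -> pick v1 -> 39
v3: WRITE a=34  (a history now [(3, 34)])
READ a @v2: history=[(3, 34)] -> no version <= 2 -> NONE
READ a @v2: history=[(3, 34)] -> no version <= 2 -> NONE
v4: WRITE d=37  (d history now [(4, 37)])
v5: WRITE a=45  (a history now [(3, 34), (5, 45)])
READ a @v2: history=[(3, 34), (5, 45)] -> no version <= 2 -> NONE
READ d @v3: history=[(4, 37)] -> no version <= 3 -> NONE
v6: WRITE c=10  (c history now [(6, 10)])
v7: WRITE b=20  (b history now [(1, 39), (2, 2), (7, 20)])
v8: WRITE d=20  (d history now [(4, 37), (8, 20)])
READ b @v1: history=[(1, 39), (2, 2), (7, 20)] -> pick v1 -> 39
v9: WRITE d=20  (d history now [(4, 37), (8, 20), (9, 20)])
v10: WRITE a=41  (a history now [(3, 34), (5, 45), (10, 41)])
READ b @v9: history=[(1, 39), (2, 2), (7, 20)] -> pick v7 -> 20
READ b @v6: history=[(1, 39), (2, 2), (7, 20)] -> pick v2 -> 2
READ c @v2: history=[(6, 10)] -> no version <= 2 -> NONE

Answer: 39
NONE
NONE
NONE
NONE
39
20
2
NONE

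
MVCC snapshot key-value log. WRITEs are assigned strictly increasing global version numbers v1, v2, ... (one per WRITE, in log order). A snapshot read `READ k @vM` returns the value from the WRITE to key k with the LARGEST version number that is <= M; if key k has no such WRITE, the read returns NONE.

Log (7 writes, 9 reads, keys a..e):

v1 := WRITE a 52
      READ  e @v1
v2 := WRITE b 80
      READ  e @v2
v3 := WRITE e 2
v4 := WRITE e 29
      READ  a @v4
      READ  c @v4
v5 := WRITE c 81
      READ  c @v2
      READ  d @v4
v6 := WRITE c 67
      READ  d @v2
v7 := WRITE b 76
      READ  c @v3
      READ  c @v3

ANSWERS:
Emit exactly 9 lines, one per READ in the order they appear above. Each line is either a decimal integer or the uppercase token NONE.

Answer: NONE
NONE
52
NONE
NONE
NONE
NONE
NONE
NONE

Derivation:
v1: WRITE a=52  (a history now [(1, 52)])
READ e @v1: history=[] -> no version <= 1 -> NONE
v2: WRITE b=80  (b history now [(2, 80)])
READ e @v2: history=[] -> no version <= 2 -> NONE
v3: WRITE e=2  (e history now [(3, 2)])
v4: WRITE e=29  (e history now [(3, 2), (4, 29)])
READ a @v4: history=[(1, 52)] -> pick v1 -> 52
READ c @v4: history=[] -> no version <= 4 -> NONE
v5: WRITE c=81  (c history now [(5, 81)])
READ c @v2: history=[(5, 81)] -> no version <= 2 -> NONE
READ d @v4: history=[] -> no version <= 4 -> NONE
v6: WRITE c=67  (c history now [(5, 81), (6, 67)])
READ d @v2: history=[] -> no version <= 2 -> NONE
v7: WRITE b=76  (b history now [(2, 80), (7, 76)])
READ c @v3: history=[(5, 81), (6, 67)] -> no version <= 3 -> NONE
READ c @v3: history=[(5, 81), (6, 67)] -> no version <= 3 -> NONE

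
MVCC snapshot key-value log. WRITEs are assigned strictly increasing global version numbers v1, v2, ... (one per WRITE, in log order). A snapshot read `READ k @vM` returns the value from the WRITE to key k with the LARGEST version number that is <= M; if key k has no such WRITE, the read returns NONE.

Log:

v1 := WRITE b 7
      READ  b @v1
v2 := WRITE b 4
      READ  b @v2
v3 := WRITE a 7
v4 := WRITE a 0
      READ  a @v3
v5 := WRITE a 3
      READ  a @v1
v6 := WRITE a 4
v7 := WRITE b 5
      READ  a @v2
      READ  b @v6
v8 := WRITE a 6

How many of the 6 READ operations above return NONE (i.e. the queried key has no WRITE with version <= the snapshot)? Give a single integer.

v1: WRITE b=7  (b history now [(1, 7)])
READ b @v1: history=[(1, 7)] -> pick v1 -> 7
v2: WRITE b=4  (b history now [(1, 7), (2, 4)])
READ b @v2: history=[(1, 7), (2, 4)] -> pick v2 -> 4
v3: WRITE a=7  (a history now [(3, 7)])
v4: WRITE a=0  (a history now [(3, 7), (4, 0)])
READ a @v3: history=[(3, 7), (4, 0)] -> pick v3 -> 7
v5: WRITE a=3  (a history now [(3, 7), (4, 0), (5, 3)])
READ a @v1: history=[(3, 7), (4, 0), (5, 3)] -> no version <= 1 -> NONE
v6: WRITE a=4  (a history now [(3, 7), (4, 0), (5, 3), (6, 4)])
v7: WRITE b=5  (b history now [(1, 7), (2, 4), (7, 5)])
READ a @v2: history=[(3, 7), (4, 0), (5, 3), (6, 4)] -> no version <= 2 -> NONE
READ b @v6: history=[(1, 7), (2, 4), (7, 5)] -> pick v2 -> 4
v8: WRITE a=6  (a history now [(3, 7), (4, 0), (5, 3), (6, 4), (8, 6)])
Read results in order: ['7', '4', '7', 'NONE', 'NONE', '4']
NONE count = 2

Answer: 2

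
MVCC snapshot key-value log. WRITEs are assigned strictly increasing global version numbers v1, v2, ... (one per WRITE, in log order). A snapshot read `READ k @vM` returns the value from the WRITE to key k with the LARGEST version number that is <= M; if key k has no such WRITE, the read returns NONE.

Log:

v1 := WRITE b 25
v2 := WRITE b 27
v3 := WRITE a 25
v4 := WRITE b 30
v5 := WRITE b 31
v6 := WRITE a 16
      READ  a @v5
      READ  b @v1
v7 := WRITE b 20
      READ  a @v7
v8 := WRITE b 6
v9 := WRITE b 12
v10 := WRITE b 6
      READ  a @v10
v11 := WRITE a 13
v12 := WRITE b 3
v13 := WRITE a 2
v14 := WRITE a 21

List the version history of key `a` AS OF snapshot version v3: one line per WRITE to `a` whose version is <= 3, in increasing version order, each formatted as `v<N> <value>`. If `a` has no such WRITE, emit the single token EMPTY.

Answer: v3 25

Derivation:
Scan writes for key=a with version <= 3:
  v1 WRITE b 25 -> skip
  v2 WRITE b 27 -> skip
  v3 WRITE a 25 -> keep
  v4 WRITE b 30 -> skip
  v5 WRITE b 31 -> skip
  v6 WRITE a 16 -> drop (> snap)
  v7 WRITE b 20 -> skip
  v8 WRITE b 6 -> skip
  v9 WRITE b 12 -> skip
  v10 WRITE b 6 -> skip
  v11 WRITE a 13 -> drop (> snap)
  v12 WRITE b 3 -> skip
  v13 WRITE a 2 -> drop (> snap)
  v14 WRITE a 21 -> drop (> snap)
Collected: [(3, 25)]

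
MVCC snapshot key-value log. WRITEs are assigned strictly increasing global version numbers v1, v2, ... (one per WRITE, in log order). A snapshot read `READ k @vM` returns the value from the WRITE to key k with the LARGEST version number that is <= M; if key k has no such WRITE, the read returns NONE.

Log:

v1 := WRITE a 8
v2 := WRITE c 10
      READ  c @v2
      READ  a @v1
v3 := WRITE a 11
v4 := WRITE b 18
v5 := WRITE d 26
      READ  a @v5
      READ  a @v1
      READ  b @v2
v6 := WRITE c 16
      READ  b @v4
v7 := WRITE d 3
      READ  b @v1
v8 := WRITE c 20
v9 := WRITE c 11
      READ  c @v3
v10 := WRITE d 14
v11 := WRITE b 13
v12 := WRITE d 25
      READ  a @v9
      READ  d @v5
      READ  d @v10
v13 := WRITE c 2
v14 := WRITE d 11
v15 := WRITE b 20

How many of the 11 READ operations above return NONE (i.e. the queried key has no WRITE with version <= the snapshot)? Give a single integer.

Answer: 2

Derivation:
v1: WRITE a=8  (a history now [(1, 8)])
v2: WRITE c=10  (c history now [(2, 10)])
READ c @v2: history=[(2, 10)] -> pick v2 -> 10
READ a @v1: history=[(1, 8)] -> pick v1 -> 8
v3: WRITE a=11  (a history now [(1, 8), (3, 11)])
v4: WRITE b=18  (b history now [(4, 18)])
v5: WRITE d=26  (d history now [(5, 26)])
READ a @v5: history=[(1, 8), (3, 11)] -> pick v3 -> 11
READ a @v1: history=[(1, 8), (3, 11)] -> pick v1 -> 8
READ b @v2: history=[(4, 18)] -> no version <= 2 -> NONE
v6: WRITE c=16  (c history now [(2, 10), (6, 16)])
READ b @v4: history=[(4, 18)] -> pick v4 -> 18
v7: WRITE d=3  (d history now [(5, 26), (7, 3)])
READ b @v1: history=[(4, 18)] -> no version <= 1 -> NONE
v8: WRITE c=20  (c history now [(2, 10), (6, 16), (8, 20)])
v9: WRITE c=11  (c history now [(2, 10), (6, 16), (8, 20), (9, 11)])
READ c @v3: history=[(2, 10), (6, 16), (8, 20), (9, 11)] -> pick v2 -> 10
v10: WRITE d=14  (d history now [(5, 26), (7, 3), (10, 14)])
v11: WRITE b=13  (b history now [(4, 18), (11, 13)])
v12: WRITE d=25  (d history now [(5, 26), (7, 3), (10, 14), (12, 25)])
READ a @v9: history=[(1, 8), (3, 11)] -> pick v3 -> 11
READ d @v5: history=[(5, 26), (7, 3), (10, 14), (12, 25)] -> pick v5 -> 26
READ d @v10: history=[(5, 26), (7, 3), (10, 14), (12, 25)] -> pick v10 -> 14
v13: WRITE c=2  (c history now [(2, 10), (6, 16), (8, 20), (9, 11), (13, 2)])
v14: WRITE d=11  (d history now [(5, 26), (7, 3), (10, 14), (12, 25), (14, 11)])
v15: WRITE b=20  (b history now [(4, 18), (11, 13), (15, 20)])
Read results in order: ['10', '8', '11', '8', 'NONE', '18', 'NONE', '10', '11', '26', '14']
NONE count = 2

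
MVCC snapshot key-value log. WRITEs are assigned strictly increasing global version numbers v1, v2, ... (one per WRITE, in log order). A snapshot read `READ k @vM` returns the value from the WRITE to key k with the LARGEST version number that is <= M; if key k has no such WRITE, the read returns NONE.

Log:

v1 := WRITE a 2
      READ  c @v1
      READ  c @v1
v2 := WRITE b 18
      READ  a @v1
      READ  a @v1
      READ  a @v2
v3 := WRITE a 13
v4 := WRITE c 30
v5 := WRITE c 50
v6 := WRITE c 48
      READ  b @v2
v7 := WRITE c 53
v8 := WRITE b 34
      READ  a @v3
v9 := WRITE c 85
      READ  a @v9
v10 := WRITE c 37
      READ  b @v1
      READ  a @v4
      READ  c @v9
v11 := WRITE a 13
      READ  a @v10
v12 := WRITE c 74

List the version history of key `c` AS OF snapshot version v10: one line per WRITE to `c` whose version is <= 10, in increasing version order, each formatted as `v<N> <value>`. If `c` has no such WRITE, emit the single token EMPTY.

Scan writes for key=c with version <= 10:
  v1 WRITE a 2 -> skip
  v2 WRITE b 18 -> skip
  v3 WRITE a 13 -> skip
  v4 WRITE c 30 -> keep
  v5 WRITE c 50 -> keep
  v6 WRITE c 48 -> keep
  v7 WRITE c 53 -> keep
  v8 WRITE b 34 -> skip
  v9 WRITE c 85 -> keep
  v10 WRITE c 37 -> keep
  v11 WRITE a 13 -> skip
  v12 WRITE c 74 -> drop (> snap)
Collected: [(4, 30), (5, 50), (6, 48), (7, 53), (9, 85), (10, 37)]

Answer: v4 30
v5 50
v6 48
v7 53
v9 85
v10 37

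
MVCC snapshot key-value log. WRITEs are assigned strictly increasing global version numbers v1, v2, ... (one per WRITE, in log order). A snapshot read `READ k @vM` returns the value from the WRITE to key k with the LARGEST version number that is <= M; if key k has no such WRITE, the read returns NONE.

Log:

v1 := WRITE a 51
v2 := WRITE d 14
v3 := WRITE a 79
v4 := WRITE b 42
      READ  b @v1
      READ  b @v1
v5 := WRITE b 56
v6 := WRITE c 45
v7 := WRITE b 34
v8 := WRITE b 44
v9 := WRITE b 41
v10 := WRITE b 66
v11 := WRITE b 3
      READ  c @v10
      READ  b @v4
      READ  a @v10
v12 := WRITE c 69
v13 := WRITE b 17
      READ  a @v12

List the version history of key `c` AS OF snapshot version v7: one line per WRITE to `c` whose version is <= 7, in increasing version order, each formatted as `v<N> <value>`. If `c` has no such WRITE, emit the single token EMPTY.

Scan writes for key=c with version <= 7:
  v1 WRITE a 51 -> skip
  v2 WRITE d 14 -> skip
  v3 WRITE a 79 -> skip
  v4 WRITE b 42 -> skip
  v5 WRITE b 56 -> skip
  v6 WRITE c 45 -> keep
  v7 WRITE b 34 -> skip
  v8 WRITE b 44 -> skip
  v9 WRITE b 41 -> skip
  v10 WRITE b 66 -> skip
  v11 WRITE b 3 -> skip
  v12 WRITE c 69 -> drop (> snap)
  v13 WRITE b 17 -> skip
Collected: [(6, 45)]

Answer: v6 45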